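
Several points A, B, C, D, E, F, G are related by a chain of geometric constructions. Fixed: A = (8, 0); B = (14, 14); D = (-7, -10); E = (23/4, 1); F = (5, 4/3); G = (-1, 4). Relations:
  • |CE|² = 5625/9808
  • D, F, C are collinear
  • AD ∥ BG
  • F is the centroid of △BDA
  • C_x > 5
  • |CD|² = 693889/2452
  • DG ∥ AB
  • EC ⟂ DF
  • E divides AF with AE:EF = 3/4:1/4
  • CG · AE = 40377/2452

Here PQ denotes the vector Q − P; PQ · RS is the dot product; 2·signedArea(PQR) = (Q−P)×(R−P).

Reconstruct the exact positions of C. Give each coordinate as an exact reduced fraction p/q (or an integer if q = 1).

C = (3206/613, 1901/1226)

1. C_x = 3206/613  [D, F, C are collinear ∩ EC ⟂ DF]
2. C_y = 1901/1226  [D, F, C are collinear ∩ EC ⟂ DF]
   → C = (3206/613, 1901/1226)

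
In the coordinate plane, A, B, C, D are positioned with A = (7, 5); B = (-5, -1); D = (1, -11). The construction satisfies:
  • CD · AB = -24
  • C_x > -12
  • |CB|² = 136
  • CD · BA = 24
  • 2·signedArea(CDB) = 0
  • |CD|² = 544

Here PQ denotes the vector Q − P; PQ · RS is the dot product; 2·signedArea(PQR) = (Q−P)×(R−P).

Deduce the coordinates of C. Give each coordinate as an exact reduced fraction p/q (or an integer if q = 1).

C = (-11, 9)

1. C_x = -11  [2·signedArea(CDB) = 0 ∩ CD · BA = 24]
2. C_y = 9  [2·signedArea(CDB) = 0 ∩ CD · BA = 24]
   → C = (-11, 9)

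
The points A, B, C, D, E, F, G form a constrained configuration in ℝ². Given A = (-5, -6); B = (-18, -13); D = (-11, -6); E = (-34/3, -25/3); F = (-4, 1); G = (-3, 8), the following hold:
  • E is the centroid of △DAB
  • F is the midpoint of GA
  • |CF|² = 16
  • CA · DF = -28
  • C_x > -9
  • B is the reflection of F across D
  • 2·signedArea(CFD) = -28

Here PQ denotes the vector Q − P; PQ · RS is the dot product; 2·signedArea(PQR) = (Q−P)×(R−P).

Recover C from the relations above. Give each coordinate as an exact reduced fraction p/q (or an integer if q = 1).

1. C_x = -8  [CA · DF = -28 ∩ 2·signedArea(CFD) = -28]
2. C_y = 1  [CA · DF = -28 ∩ 2·signedArea(CFD) = -28]
   → C = (-8, 1)

C = (-8, 1)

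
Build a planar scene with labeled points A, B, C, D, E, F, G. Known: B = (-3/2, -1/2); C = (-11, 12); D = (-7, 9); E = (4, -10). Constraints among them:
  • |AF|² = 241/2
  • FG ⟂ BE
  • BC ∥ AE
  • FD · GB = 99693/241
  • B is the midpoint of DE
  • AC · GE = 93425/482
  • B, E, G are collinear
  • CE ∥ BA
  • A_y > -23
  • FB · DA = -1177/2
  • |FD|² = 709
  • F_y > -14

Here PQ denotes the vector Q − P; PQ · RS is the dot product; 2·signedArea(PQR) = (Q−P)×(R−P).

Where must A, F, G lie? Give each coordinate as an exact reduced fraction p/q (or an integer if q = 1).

1. A_x = 27/2  [BC ∥ AE ∩ CE ∥ BA]
2. A_y = -45/2  [BC ∥ AE ∩ CE ∥ BA]
   → A = (27/2, -45/2)
3. G_x = 3039/482  [B, E, G are collinear ∩ AC · GE = 93425/482]
4. G_y = -6739/482  [B, E, G are collinear ∩ AC · GE = 93425/482]
   → G = (3039/482, -6739/482)
5. F_x = 8  [FB · DA = -1177/2 ∩ FG ⟂ BE]
6. F_y = -13  [FB · DA = -1177/2 ∩ FG ⟂ BE]
   → F = (8, -13)

A = (27/2, -45/2)
F = (8, -13)
G = (3039/482, -6739/482)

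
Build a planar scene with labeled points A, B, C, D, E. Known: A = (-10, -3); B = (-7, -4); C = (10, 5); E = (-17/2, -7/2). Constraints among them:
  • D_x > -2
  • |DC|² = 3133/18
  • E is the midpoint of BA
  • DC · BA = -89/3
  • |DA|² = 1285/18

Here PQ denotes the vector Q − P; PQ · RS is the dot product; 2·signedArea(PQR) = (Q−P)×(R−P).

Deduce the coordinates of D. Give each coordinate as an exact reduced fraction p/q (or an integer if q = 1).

1. D_x = -11/6  [line 3·x + -1·y + 14/3 = 0 ∩ |DA|² = 1285/18]
2. D_y = -5/6  [line 3·x + -1·y + 14/3 = 0 ∩ |DA|² = 1285/18]
   → D = (-11/6, -5/6)

D = (-11/6, -5/6)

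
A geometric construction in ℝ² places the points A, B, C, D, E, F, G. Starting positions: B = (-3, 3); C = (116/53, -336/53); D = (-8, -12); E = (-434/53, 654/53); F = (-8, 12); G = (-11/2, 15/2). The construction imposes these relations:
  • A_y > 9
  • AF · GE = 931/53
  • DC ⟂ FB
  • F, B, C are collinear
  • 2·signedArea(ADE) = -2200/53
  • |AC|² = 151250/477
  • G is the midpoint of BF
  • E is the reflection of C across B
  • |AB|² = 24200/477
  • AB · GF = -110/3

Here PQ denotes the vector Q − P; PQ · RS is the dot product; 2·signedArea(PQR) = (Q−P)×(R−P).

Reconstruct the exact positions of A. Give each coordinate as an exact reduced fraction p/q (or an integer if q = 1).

A = (-1027/159, 489/53)

1. A_x = -1027/159  [2·signedArea(ADE) = -2200/53 ∩ AB · GF = -110/3]
2. A_y = 489/53  [2·signedArea(ADE) = -2200/53 ∩ AB · GF = -110/3]
   → A = (-1027/159, 489/53)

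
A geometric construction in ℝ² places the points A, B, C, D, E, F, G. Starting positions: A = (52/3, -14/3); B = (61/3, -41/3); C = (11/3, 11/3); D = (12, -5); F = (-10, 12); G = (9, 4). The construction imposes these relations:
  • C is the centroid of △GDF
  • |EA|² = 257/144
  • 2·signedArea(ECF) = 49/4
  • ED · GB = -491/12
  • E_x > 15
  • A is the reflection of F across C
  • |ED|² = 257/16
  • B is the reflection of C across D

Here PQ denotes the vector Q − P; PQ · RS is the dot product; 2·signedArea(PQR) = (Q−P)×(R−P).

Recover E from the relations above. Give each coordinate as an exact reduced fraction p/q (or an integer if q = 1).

1. E_x = 16  [2·signedArea(ECF) = 49/4 ∩ ED · GB = -491/12]
2. E_y = -19/4  [2·signedArea(ECF) = 49/4 ∩ ED · GB = -491/12]
   → E = (16, -19/4)

E = (16, -19/4)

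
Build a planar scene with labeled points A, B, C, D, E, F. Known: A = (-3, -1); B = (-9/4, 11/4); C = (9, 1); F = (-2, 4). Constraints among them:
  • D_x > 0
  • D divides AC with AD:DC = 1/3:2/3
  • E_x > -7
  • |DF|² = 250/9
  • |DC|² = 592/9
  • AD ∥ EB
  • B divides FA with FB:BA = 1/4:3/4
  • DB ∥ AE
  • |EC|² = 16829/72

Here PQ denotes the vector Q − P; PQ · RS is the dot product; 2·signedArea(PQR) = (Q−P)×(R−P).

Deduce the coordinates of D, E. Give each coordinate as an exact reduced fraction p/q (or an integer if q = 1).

D = (1, -1/3)
E = (-25/4, 25/12)

1. D_x = 1  [D divides AC with AD:DC = 1/3:2/3]
2. D_y = -1/3  [D divides AC with AD:DC = 1/3:2/3]
   → D = (1, -1/3)
3. E_x = -25/4  [AD ∥ EB ∩ DB ∥ AE]
4. E_y = 25/12  [AD ∥ EB ∩ DB ∥ AE]
   → E = (-25/4, 25/12)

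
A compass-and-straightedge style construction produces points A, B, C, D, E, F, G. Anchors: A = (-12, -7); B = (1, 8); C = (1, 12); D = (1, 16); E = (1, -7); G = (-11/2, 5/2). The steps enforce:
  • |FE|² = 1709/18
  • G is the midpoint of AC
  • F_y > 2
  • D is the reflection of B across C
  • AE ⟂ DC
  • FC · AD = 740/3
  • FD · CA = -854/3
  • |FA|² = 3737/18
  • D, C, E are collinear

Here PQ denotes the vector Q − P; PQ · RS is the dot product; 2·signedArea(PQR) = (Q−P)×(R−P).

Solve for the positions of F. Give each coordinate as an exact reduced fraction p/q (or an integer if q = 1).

F = (-7/6, 5/2)

1. F_x = -7/6  [FD · CA = -854/3 ∩ FC · AD = 740/3]
2. F_y = 5/2  [FD · CA = -854/3 ∩ FC · AD = 740/3]
   → F = (-7/6, 5/2)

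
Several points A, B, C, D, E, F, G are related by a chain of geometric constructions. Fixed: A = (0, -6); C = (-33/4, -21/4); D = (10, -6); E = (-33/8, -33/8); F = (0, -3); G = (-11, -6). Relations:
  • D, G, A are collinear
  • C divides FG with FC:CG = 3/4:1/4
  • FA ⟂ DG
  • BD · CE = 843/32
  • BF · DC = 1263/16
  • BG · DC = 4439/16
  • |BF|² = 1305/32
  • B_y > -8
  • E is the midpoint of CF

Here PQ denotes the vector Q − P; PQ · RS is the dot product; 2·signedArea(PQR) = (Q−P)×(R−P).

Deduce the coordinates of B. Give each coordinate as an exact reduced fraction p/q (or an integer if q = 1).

B = (33/8, -63/8)

1. B_x = 33/8  [BG · DC = 4439/16 ∩ BD · CE = 843/32]
2. B_y = -63/8  [BG · DC = 4439/16 ∩ BD · CE = 843/32]
   → B = (33/8, -63/8)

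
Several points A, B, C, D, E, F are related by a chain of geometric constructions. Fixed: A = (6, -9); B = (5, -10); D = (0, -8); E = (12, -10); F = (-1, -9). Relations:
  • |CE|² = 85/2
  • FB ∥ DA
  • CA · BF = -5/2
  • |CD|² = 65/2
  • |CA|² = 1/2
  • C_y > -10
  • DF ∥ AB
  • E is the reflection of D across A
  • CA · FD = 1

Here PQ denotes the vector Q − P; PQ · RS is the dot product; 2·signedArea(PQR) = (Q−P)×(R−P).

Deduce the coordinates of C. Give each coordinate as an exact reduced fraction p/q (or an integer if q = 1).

1. C_x = 11/2  [CA · BF = -5/2 ∩ CA · FD = 1]
2. C_y = -19/2  [CA · BF = -5/2 ∩ CA · FD = 1]
   → C = (11/2, -19/2)

C = (11/2, -19/2)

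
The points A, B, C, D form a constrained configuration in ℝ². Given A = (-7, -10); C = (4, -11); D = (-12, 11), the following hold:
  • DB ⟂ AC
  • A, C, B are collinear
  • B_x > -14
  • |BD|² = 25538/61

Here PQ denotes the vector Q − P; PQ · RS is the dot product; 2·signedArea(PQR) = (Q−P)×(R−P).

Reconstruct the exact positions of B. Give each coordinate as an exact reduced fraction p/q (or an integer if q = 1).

1. B_x = -845/61  [A, C, B are collinear ∩ DB ⟂ AC]
2. B_y = -572/61  [A, C, B are collinear ∩ DB ⟂ AC]
   → B = (-845/61, -572/61)

B = (-845/61, -572/61)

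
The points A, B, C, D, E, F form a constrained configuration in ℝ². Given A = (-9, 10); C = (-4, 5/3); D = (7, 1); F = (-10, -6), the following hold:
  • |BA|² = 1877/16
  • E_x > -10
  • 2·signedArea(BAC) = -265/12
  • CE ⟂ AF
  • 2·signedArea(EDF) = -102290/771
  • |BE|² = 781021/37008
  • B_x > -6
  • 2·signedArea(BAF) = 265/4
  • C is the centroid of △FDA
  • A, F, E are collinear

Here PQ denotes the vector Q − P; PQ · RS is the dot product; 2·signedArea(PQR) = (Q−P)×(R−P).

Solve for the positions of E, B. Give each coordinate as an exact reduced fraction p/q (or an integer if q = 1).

B = (-11/2, -1/4)
E = (-7324/771, 1550/771)

1. E_x = -7324/771  [A, F, E are collinear ∩ CE ⟂ AF]
2. E_y = 1550/771  [A, F, E are collinear ∩ CE ⟂ AF]
   → E = (-7324/771, 1550/771)
3. B_x = -11/2  [2·signedArea(BAF) = 265/4 ∩ 2·signedArea(BAC) = -265/12]
4. B_y = -1/4  [2·signedArea(BAF) = 265/4 ∩ 2·signedArea(BAC) = -265/12]
   → B = (-11/2, -1/4)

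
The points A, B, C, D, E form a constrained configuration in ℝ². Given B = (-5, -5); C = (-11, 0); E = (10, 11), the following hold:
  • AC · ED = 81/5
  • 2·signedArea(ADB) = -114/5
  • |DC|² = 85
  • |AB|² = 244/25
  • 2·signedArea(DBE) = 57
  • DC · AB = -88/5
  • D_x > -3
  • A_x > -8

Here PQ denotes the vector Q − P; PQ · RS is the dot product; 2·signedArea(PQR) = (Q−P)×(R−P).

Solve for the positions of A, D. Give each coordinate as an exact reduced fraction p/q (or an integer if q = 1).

1. D_x = -2  [line -16·x + 15·y + -62 = 0 ∩ |DC|² = 85]
2. D_y = 2  [line -16·x + 15·y + -62 = 0 ∩ |DC|² = 85]
   → D = (-2, 2)
3. A_x = -37/5  [AC · ED = 81/5 ∩ DC · AB = -88/5]
4. A_y = -3  [AC · ED = 81/5 ∩ DC · AB = -88/5]
   → A = (-37/5, -3)

A = (-37/5, -3)
D = (-2, 2)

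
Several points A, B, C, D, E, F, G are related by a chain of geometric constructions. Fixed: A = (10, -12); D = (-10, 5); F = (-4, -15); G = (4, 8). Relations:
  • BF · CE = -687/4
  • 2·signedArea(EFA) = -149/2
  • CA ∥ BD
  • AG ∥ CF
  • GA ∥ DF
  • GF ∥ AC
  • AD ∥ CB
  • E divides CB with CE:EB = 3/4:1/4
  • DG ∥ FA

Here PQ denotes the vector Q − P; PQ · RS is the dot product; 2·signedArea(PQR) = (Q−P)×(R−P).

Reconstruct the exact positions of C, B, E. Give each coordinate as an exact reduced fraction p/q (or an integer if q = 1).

B = (-18, -18)
C = (2, -35)
E = (-13, -89/4)

1. C_x = 2  [AG ∥ CF ∩ GF ∥ AC]
2. C_y = -35  [AG ∥ CF ∩ GF ∥ AC]
   → C = (2, -35)
3. B_x = -18  [CA ∥ BD ∩ AD ∥ CB]
4. B_y = -18  [CA ∥ BD ∩ AD ∥ CB]
   → B = (-18, -18)
5. E_x = -13  [E divides CB with CE:EB = 3/4:1/4]
6. E_y = -89/4  [E divides CB with CE:EB = 3/4:1/4]
   → E = (-13, -89/4)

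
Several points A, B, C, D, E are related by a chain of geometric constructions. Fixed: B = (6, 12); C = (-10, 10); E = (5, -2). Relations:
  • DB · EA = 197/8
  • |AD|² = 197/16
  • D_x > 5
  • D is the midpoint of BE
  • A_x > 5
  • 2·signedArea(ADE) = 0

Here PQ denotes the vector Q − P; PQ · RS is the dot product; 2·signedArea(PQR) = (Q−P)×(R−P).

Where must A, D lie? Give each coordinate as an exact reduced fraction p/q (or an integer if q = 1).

A = (21/4, 3/2)
D = (11/2, 5)

1. D_x = 11/2  [D is the midpoint of BE]
2. D_y = 5  [D is the midpoint of BE]
   → D = (11/2, 5)
3. A_x = 21/4  [2·signedArea(ADE) = 0 ∩ DB · EA = 197/8]
4. A_y = 3/2  [2·signedArea(ADE) = 0 ∩ DB · EA = 197/8]
   → A = (21/4, 3/2)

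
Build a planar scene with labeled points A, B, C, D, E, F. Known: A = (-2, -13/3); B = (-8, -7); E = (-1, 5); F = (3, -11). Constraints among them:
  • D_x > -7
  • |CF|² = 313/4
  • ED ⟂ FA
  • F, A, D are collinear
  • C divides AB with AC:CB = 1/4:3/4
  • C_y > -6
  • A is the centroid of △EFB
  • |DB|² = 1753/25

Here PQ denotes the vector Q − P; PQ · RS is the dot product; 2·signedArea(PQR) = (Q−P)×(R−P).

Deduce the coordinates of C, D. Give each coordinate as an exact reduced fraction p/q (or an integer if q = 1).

C = (-7/2, -5)
D = (-153/25, 29/25)

1. C_x = -7/2  [C divides AB with AC:CB = 1/4:3/4]
2. C_y = -5  [C divides AB with AC:CB = 1/4:3/4]
   → C = (-7/2, -5)
3. D_x = -153/25  [F, A, D are collinear ∩ ED ⟂ FA]
4. D_y = 29/25  [F, A, D are collinear ∩ ED ⟂ FA]
   → D = (-153/25, 29/25)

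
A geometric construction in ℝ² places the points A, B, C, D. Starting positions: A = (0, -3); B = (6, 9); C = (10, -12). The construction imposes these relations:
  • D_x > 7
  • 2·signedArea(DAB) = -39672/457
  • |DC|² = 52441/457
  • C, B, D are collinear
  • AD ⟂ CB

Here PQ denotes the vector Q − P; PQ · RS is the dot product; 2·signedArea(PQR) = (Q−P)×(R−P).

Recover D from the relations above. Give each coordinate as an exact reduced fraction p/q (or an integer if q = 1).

D = (3654/457, -675/457)

1. D_x = 3654/457  [C, B, D are collinear ∩ AD ⟂ CB]
2. D_y = -675/457  [C, B, D are collinear ∩ AD ⟂ CB]
   → D = (3654/457, -675/457)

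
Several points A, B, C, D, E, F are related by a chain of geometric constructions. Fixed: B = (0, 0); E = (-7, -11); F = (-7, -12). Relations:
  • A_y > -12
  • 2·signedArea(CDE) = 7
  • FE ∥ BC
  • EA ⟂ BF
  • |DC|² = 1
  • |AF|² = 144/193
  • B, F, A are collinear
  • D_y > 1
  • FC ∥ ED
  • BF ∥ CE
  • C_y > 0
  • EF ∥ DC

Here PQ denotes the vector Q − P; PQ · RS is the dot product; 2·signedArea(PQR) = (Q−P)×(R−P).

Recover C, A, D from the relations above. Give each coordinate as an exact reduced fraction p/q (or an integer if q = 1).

1. C_x = 0  [BF ∥ CE ∩ FE ∥ BC]
2. C_y = 1  [BF ∥ CE ∩ FE ∥ BC]
   → C = (0, 1)
3. A_x = -1267/193  [B, F, A are collinear ∩ EA ⟂ BF]
4. A_y = -2172/193  [B, F, A are collinear ∩ EA ⟂ BF]
   → A = (-1267/193, -2172/193)
5. D_x = 0  [EF ∥ DC ∩ FC ∥ ED]
6. D_y = 2  [EF ∥ DC ∩ FC ∥ ED]
   → D = (0, 2)

A = (-1267/193, -2172/193)
C = (0, 1)
D = (0, 2)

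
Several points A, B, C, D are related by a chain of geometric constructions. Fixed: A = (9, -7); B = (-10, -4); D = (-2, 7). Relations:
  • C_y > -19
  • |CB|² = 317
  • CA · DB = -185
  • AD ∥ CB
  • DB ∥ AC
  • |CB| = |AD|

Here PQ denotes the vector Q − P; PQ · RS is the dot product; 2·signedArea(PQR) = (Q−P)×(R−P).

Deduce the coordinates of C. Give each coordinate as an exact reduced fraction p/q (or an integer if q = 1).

C = (1, -18)

1. C_x = 1  [AD ∥ CB ∩ DB ∥ AC]
2. C_y = -18  [AD ∥ CB ∩ DB ∥ AC]
   → C = (1, -18)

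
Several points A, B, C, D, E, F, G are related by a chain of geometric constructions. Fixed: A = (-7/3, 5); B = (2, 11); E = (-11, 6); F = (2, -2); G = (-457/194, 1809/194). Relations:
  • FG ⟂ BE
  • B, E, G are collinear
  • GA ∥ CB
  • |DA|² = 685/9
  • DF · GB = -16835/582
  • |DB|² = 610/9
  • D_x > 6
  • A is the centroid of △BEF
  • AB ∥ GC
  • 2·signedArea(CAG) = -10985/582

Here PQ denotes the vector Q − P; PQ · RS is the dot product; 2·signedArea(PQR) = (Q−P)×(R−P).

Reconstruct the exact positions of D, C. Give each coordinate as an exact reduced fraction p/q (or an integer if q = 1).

C = (1151/582, 2973/194)
D = (19/3, 4)

1. D_x = 19/3  [line -845/194·x + -325/194·y + 19955/582 = 0 ∩ |DA|² = 685/9]
2. D_y = 4  [line -845/194·x + -325/194·y + 19955/582 = 0 ∩ |DA|² = 685/9]
   → D = (19/3, 4)
3. C_x = 1151/582  [GA ∥ CB ∩ AB ∥ GC]
4. C_y = 2973/194  [GA ∥ CB ∩ AB ∥ GC]
   → C = (1151/582, 2973/194)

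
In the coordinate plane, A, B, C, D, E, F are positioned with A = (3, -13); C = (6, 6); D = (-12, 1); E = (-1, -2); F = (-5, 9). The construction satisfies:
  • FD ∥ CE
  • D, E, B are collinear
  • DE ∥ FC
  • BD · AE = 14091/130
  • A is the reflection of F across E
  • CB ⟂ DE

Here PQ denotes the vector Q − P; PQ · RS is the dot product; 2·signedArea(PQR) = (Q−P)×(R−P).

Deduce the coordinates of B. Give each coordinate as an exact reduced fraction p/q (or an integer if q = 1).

B = (453/130, -419/130)

1. B_x = 453/130  [D, E, B are collinear ∩ CB ⟂ DE]
2. B_y = -419/130  [D, E, B are collinear ∩ CB ⟂ DE]
   → B = (453/130, -419/130)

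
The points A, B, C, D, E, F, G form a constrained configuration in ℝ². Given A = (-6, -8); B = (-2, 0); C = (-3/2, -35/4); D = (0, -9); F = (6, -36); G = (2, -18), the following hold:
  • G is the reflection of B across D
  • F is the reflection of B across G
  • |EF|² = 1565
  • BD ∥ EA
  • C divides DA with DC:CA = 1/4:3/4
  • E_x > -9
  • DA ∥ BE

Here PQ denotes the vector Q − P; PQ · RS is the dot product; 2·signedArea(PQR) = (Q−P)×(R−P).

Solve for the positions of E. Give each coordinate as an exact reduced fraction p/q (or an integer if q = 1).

1. E_x = -8  [BD ∥ EA ∩ DA ∥ BE]
2. E_y = 1  [BD ∥ EA ∩ DA ∥ BE]
   → E = (-8, 1)

E = (-8, 1)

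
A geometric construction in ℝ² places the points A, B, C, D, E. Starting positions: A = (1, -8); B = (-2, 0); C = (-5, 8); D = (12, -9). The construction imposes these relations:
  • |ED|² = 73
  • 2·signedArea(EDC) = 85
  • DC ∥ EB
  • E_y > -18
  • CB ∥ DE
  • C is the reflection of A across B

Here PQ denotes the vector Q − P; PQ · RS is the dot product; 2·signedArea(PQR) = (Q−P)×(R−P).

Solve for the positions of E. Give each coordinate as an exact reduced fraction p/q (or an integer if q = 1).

E = (15, -17)

1. E_x = 15  [DC ∥ EB ∩ CB ∥ DE]
2. E_y = -17  [DC ∥ EB ∩ CB ∥ DE]
   → E = (15, -17)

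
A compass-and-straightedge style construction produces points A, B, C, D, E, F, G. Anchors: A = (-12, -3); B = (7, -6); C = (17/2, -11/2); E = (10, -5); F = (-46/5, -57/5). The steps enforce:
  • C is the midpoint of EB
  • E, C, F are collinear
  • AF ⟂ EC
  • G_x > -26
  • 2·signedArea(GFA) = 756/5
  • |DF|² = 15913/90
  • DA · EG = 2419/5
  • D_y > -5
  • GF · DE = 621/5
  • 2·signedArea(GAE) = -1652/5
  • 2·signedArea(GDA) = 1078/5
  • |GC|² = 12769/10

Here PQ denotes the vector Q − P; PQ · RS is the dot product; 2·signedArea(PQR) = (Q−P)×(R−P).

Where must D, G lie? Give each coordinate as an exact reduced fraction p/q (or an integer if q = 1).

D = (13/6, -9/2)
G = (-127/5, -84/5)

1. G_x = -127/5  [2·signedArea(GFA) = 756/5 ∩ 2·signedArea(GAE) = -1652/5]
2. G_y = -84/5  [2·signedArea(GFA) = 756/5 ∩ 2·signedArea(GAE) = -1652/5]
   → G = (-127/5, -84/5)
3. D_x = 13/6  [DA · EG = 2419/5 ∩ 2·signedArea(GDA) = 1078/5]
4. D_y = -9/2  [DA · EG = 2419/5 ∩ 2·signedArea(GDA) = 1078/5]
   → D = (13/6, -9/2)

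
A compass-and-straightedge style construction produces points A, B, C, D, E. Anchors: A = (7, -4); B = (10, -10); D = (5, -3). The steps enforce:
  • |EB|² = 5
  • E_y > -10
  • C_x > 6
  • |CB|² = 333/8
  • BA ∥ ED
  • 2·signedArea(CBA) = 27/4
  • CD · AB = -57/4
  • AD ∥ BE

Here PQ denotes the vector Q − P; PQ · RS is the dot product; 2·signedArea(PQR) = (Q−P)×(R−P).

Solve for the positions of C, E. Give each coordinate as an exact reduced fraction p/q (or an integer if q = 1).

C = (25/4, -19/4)
E = (8, -9)

1. C_x = 25/4  [2·signedArea(CBA) = 27/4 ∩ CD · AB = -57/4]
2. C_y = -19/4  [2·signedArea(CBA) = 27/4 ∩ CD · AB = -57/4]
   → C = (25/4, -19/4)
3. E_x = 8  [BA ∥ ED ∩ AD ∥ BE]
4. E_y = -9  [BA ∥ ED ∩ AD ∥ BE]
   → E = (8, -9)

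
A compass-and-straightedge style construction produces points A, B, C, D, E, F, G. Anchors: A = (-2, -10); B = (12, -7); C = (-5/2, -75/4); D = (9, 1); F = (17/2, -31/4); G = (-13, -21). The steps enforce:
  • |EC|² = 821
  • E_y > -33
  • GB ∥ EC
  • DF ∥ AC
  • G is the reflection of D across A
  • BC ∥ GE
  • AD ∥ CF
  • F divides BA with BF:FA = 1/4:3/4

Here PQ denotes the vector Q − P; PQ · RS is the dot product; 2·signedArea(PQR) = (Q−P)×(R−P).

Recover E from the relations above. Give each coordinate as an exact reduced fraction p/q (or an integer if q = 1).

E = (-55/2, -131/4)

1. E_x = -55/2  [GB ∥ EC ∩ BC ∥ GE]
2. E_y = -131/4  [GB ∥ EC ∩ BC ∥ GE]
   → E = (-55/2, -131/4)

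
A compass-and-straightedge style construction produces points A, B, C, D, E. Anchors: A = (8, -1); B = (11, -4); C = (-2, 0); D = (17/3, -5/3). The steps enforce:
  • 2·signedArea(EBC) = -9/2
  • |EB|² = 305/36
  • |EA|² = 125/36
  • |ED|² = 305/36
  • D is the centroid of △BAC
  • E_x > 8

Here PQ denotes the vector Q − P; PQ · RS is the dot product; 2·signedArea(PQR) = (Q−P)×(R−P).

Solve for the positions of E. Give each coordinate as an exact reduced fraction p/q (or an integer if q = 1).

E = (25/3, -17/6)

1. E_x = 25/3  [line -4·x + -13·y + -7/2 = 0 ∩ |ED|² = 305/36]
2. E_y = -17/6  [line -4·x + -13·y + -7/2 = 0 ∩ |ED|² = 305/36]
   → E = (25/3, -17/6)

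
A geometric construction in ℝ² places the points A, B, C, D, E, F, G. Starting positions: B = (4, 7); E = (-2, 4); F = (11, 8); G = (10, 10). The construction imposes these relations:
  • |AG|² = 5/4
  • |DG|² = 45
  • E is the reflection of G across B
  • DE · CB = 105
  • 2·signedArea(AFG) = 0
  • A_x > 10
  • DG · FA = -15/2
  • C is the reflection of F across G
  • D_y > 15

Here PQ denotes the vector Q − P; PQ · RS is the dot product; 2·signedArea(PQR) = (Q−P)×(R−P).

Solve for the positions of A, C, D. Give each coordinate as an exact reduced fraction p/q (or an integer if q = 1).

A = (21/2, 9)
C = (9, 12)
D = (7, 16)

1. A_x = 21/2  [line -2·x + -1·y + 30 = 0 ∩ |AG|² = 5/4]
2. A_y = 9  [line -2·x + -1·y + 30 = 0 ∩ |AG|² = 5/4]
   → A = (21/2, 9)
3. C_x = 9  [C is the reflection of F across G]
4. C_y = 12  [C is the reflection of F across G]
   → C = (9, 12)
5. D_x = 7  [DE · CB = 105 ∩ DG · FA = -15/2]
6. D_y = 16  [DE · CB = 105 ∩ DG · FA = -15/2]
   → D = (7, 16)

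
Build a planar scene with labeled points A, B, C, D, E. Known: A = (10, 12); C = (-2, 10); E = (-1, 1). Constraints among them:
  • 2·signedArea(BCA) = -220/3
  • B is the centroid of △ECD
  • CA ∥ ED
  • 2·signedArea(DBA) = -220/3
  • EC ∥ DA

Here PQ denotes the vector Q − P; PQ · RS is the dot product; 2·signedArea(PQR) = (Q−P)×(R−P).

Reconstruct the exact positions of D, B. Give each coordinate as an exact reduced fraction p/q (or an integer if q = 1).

1. D_x = 11  [EC ∥ DA ∩ CA ∥ ED]
2. D_y = 3  [EC ∥ DA ∩ CA ∥ ED]
   → D = (11, 3)
3. B_x = 8/3  [B is the centroid of △ECD]
4. B_y = 14/3  [B is the centroid of △ECD]
   → B = (8/3, 14/3)

B = (8/3, 14/3)
D = (11, 3)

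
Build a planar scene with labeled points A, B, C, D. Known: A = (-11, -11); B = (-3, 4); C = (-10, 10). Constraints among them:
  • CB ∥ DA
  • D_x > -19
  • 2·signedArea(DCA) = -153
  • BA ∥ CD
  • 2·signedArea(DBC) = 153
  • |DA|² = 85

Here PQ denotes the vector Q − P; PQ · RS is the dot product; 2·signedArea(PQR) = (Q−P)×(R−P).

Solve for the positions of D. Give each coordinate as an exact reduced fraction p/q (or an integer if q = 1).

D = (-18, -5)

1. D_x = -18  [CB ∥ DA ∩ BA ∥ CD]
2. D_y = -5  [CB ∥ DA ∩ BA ∥ CD]
   → D = (-18, -5)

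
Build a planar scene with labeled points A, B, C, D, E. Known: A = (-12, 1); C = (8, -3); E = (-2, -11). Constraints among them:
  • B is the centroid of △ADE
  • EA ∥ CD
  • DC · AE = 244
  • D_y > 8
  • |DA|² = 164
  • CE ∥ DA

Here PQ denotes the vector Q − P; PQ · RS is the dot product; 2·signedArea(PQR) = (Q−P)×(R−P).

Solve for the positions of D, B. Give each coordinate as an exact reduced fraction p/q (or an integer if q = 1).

B = (-16/3, -1/3)
D = (-2, 9)

1. D_x = -2  [CE ∥ DA ∩ EA ∥ CD]
2. D_y = 9  [CE ∥ DA ∩ EA ∥ CD]
   → D = (-2, 9)
3. B_x = -16/3  [B is the centroid of △ADE]
4. B_y = -1/3  [B is the centroid of △ADE]
   → B = (-16/3, -1/3)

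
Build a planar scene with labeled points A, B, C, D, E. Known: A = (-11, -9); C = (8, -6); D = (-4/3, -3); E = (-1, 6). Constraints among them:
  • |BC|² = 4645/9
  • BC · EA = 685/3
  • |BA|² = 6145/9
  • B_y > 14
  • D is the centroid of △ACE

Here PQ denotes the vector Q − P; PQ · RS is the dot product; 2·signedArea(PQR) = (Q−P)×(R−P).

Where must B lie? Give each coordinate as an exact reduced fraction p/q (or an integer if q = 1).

1. B_x = -2/3  [line 10·x + 15·y + -655/3 = 0 ∩ |BC|² = 4645/9]
2. B_y = 15  [line 10·x + 15·y + -655/3 = 0 ∩ |BC|² = 4645/9]
   → B = (-2/3, 15)

B = (-2/3, 15)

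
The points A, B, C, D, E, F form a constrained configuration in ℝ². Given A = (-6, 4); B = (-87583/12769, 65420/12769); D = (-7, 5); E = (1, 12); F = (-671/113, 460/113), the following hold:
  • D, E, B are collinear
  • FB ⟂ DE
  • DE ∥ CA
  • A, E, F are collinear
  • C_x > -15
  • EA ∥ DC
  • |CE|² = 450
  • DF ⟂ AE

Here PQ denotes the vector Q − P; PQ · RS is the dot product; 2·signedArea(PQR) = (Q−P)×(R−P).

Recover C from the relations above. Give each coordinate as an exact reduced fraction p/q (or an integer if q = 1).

1. C_x = -14  [DE ∥ CA ∩ EA ∥ DC]
2. C_y = -3  [DE ∥ CA ∩ EA ∥ DC]
   → C = (-14, -3)

C = (-14, -3)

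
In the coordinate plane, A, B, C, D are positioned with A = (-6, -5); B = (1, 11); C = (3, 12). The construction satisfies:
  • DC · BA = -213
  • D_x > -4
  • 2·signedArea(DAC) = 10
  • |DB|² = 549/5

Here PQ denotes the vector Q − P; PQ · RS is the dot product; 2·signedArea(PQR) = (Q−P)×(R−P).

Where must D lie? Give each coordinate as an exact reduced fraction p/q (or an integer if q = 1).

D = (-16/5, 7/5)

1. D_x = -16/5  [2·signedArea(DAC) = 10 ∩ DC · BA = -213]
2. D_y = 7/5  [2·signedArea(DAC) = 10 ∩ DC · BA = -213]
   → D = (-16/5, 7/5)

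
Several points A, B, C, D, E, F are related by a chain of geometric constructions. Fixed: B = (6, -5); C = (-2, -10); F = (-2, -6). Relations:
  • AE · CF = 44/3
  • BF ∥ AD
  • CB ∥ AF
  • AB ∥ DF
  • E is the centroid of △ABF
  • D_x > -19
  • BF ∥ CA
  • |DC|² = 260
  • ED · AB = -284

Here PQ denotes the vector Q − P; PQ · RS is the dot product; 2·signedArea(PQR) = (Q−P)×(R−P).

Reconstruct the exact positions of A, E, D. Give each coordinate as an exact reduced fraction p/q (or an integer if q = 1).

1. A_x = -10  [CB ∥ AF ∩ BF ∥ CA]
2. A_y = -11  [CB ∥ AF ∩ BF ∥ CA]
   → A = (-10, -11)
3. E_x = -2  [E is the centroid of △ABF]
4. E_y = -22/3  [E is the centroid of △ABF]
   → E = (-2, -22/3)
5. D_x = -18  [AB ∥ DF ∩ BF ∥ AD]
6. D_y = -12  [AB ∥ DF ∩ BF ∥ AD]
   → D = (-18, -12)

A = (-10, -11)
D = (-18, -12)
E = (-2, -22/3)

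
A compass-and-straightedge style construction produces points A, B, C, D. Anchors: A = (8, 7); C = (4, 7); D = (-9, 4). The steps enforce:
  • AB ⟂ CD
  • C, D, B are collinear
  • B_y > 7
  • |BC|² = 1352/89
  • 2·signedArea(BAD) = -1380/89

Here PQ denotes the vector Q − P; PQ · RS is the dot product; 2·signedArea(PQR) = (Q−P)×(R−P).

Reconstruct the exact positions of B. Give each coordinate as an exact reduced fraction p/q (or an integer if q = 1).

1. B_x = 694/89  [C, D, B are collinear ∩ AB ⟂ CD]
2. B_y = 701/89  [C, D, B are collinear ∩ AB ⟂ CD]
   → B = (694/89, 701/89)

B = (694/89, 701/89)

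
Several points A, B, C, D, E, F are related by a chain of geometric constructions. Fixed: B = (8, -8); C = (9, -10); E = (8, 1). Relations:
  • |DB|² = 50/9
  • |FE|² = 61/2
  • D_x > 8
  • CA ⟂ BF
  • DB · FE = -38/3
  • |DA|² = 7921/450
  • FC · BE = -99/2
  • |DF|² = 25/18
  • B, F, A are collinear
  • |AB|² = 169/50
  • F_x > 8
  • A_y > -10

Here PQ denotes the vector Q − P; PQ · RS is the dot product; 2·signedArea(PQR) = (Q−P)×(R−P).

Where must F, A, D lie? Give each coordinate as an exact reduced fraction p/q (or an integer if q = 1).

A = (387/50, -491/50)
D = (25/3, -17/3)
F = (17/2, -9/2)

1. F_y = -9/2  [FC · BE = -99/2]
2. F_x = 17/2  [|FE|² = 61/2]
   → F = (17/2, -9/2)
3. A_x = 387/50  [B, F, A are collinear ∩ CA ⟂ BF]
4. A_y = -491/50  [B, F, A are collinear ∩ CA ⟂ BF]
   → A = (387/50, -491/50)
5. D_x = 25/3  [line 1/2·x + -11/2·y + -106/3 = 0 ∩ |DA|² = 7921/450]
6. D_y = -17/3  [line 1/2·x + -11/2·y + -106/3 = 0 ∩ |DA|² = 7921/450]
   → D = (25/3, -17/3)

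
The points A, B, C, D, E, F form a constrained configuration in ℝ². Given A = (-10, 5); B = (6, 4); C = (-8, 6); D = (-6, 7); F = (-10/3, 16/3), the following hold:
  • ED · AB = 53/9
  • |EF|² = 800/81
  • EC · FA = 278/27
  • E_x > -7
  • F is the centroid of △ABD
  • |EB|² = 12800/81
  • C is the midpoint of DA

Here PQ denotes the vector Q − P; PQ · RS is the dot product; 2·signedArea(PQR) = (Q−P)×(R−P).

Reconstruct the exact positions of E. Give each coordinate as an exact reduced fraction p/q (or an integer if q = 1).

E = (-58/9, 52/9)

1. E_x = -58/9  [ED · AB = 53/9 ∩ EC · FA = 278/27]
2. E_y = 52/9  [ED · AB = 53/9 ∩ EC · FA = 278/27]
   → E = (-58/9, 52/9)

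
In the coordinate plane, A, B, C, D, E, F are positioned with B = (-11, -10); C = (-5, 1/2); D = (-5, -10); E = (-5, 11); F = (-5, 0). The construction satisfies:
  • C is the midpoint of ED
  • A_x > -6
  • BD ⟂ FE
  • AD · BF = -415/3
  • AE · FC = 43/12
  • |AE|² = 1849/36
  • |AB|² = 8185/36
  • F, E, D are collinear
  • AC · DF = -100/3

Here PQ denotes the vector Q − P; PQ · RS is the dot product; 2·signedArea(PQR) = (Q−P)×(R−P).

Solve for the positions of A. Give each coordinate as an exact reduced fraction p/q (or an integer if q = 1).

A = (-5, 23/6)

1. A_x = -5  [AC · DF = -100/3 ∩ AD · BF = -415/3]
2. A_y = 23/6  [AC · DF = -100/3 ∩ AD · BF = -415/3]
   → A = (-5, 23/6)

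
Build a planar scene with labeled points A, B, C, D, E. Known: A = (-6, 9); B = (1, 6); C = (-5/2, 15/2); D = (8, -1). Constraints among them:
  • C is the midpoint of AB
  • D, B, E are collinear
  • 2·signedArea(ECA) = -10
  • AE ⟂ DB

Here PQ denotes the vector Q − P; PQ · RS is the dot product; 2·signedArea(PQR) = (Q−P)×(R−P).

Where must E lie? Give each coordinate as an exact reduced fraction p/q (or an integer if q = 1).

E = (-4, 11)

1. E_x = -4  [D, B, E are collinear ∩ AE ⟂ DB]
2. E_y = 11  [D, B, E are collinear ∩ AE ⟂ DB]
   → E = (-4, 11)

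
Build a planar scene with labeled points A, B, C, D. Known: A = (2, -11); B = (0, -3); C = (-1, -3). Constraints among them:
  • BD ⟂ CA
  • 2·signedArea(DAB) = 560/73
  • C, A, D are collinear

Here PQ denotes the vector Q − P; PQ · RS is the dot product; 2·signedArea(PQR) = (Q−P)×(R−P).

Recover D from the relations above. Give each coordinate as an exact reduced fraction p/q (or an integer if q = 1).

D = (-64/73, -243/73)

1. D_x = -64/73  [C, A, D are collinear ∩ BD ⟂ CA]
2. D_y = -243/73  [C, A, D are collinear ∩ BD ⟂ CA]
   → D = (-64/73, -243/73)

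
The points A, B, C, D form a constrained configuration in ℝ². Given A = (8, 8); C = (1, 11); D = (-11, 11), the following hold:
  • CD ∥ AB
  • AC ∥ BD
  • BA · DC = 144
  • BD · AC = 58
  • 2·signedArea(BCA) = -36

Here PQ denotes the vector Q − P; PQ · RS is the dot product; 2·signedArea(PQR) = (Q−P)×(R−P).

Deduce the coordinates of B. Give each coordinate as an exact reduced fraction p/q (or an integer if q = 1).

B = (-4, 8)

1. B_x = -4  [AC ∥ BD ∩ CD ∥ AB]
2. B_y = 8  [AC ∥ BD ∩ CD ∥ AB]
   → B = (-4, 8)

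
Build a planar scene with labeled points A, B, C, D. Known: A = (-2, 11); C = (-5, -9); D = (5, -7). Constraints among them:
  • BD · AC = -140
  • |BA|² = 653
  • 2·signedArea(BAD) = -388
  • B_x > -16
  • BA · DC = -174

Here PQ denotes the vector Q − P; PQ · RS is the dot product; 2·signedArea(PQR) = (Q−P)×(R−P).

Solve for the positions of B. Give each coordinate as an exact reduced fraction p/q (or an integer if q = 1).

B = (-15, -11)

1. B_x = -15  [BD · AC = -140 ∩ BA · DC = -174]
2. B_y = -11  [BD · AC = -140 ∩ BA · DC = -174]
   → B = (-15, -11)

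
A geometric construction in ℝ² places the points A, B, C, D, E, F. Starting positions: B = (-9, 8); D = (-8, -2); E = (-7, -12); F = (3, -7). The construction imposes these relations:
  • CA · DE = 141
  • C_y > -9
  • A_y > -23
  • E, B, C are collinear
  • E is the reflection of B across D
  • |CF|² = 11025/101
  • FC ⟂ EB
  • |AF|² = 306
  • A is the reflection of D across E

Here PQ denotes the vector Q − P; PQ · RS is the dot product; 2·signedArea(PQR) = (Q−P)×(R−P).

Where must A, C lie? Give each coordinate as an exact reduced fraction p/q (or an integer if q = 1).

1. A_x = -6  [A is the reflection of D across E]
2. A_y = -22  [A is the reflection of D across E]
   → A = (-6, -22)
3. C_x = -747/101  [E, B, C are collinear ∩ FC ⟂ EB]
4. C_y = -812/101  [E, B, C are collinear ∩ FC ⟂ EB]
   → C = (-747/101, -812/101)

A = (-6, -22)
C = (-747/101, -812/101)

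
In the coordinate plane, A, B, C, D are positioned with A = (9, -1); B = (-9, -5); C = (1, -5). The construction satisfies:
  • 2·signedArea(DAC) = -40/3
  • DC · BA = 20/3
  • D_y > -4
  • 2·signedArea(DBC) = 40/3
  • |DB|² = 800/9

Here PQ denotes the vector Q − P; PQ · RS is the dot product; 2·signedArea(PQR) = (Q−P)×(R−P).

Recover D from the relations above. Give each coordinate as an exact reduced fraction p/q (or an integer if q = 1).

1. D_x = 1/3  [2·signedArea(DBC) = 40/3 ∩ DC · BA = 20/3]
2. D_y = -11/3  [2·signedArea(DBC) = 40/3 ∩ DC · BA = 20/3]
   → D = (1/3, -11/3)

D = (1/3, -11/3)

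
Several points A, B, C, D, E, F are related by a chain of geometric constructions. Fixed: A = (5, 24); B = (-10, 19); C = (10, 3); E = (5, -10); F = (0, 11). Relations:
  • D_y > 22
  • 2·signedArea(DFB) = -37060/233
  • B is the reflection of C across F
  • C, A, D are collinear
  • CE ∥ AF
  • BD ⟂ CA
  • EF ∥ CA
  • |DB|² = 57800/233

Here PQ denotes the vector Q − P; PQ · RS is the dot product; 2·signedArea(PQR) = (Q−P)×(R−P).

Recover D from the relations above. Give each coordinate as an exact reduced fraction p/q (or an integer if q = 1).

1. D_x = 1240/233  [C, A, D are collinear ∩ BD ⟂ CA]
2. D_y = 5277/233  [C, A, D are collinear ∩ BD ⟂ CA]
   → D = (1240/233, 5277/233)

D = (1240/233, 5277/233)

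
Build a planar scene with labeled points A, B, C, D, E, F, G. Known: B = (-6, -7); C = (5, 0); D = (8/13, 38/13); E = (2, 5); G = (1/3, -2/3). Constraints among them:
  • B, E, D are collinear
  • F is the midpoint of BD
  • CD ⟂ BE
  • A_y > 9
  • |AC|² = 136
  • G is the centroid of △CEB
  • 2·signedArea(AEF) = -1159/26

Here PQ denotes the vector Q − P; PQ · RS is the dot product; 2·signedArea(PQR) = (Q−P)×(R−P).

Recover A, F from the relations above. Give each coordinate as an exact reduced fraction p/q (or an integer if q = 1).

A = (-1, 10)
F = (-35/13, -53/26)

1. F_x = -35/13  [F is the midpoint of BD]
2. F_y = -53/26  [F is the midpoint of BD]
   → F = (-35/13, -53/26)
3. A_x = -1  [line 183/26·x + -61/13·y + 1403/26 = 0 ∩ |AC|² = 136]
4. A_y = 10  [line 183/26·x + -61/13·y + 1403/26 = 0 ∩ |AC|² = 136]
   → A = (-1, 10)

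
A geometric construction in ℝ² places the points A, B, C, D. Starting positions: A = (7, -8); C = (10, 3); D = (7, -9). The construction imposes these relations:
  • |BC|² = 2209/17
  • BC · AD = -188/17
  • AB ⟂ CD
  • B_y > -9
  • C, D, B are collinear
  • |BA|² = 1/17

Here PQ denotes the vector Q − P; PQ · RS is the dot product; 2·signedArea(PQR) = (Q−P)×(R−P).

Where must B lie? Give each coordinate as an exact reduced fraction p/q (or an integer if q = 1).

1. B_x = 123/17  [C, D, B are collinear ∩ AB ⟂ CD]
2. B_y = -137/17  [C, D, B are collinear ∩ AB ⟂ CD]
   → B = (123/17, -137/17)

B = (123/17, -137/17)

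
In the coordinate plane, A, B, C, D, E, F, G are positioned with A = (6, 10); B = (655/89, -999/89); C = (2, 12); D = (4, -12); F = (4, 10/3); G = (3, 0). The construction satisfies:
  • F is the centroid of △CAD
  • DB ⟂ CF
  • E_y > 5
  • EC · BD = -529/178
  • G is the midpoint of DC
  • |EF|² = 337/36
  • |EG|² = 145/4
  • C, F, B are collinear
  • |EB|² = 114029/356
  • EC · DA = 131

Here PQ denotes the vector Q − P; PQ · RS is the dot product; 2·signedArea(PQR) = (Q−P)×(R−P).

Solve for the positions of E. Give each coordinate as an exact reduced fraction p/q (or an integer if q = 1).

1. E_x = 5/2  [EC · BD = -529/178 ∩ EC · DA = 131]
2. E_y = 6  [EC · BD = -529/178 ∩ EC · DA = 131]
   → E = (5/2, 6)

E = (5/2, 6)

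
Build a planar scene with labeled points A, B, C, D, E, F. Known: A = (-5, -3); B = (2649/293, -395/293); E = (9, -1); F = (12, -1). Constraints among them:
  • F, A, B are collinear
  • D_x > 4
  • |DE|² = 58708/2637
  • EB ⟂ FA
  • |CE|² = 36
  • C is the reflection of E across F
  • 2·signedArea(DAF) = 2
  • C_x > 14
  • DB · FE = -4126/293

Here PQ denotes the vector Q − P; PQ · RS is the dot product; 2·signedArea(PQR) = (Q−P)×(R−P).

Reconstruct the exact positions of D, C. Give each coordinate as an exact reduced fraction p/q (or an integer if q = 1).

1. D_x = 3821/879  [2·signedArea(DAF) = 2 ∩ DB · FE = -4126/293]
2. D_y = -1567/879  [2·signedArea(DAF) = 2 ∩ DB · FE = -4126/293]
   → D = (3821/879, -1567/879)
3. C_x = 15  [C is the reflection of E across F]
4. C_y = -1  [C is the reflection of E across F]
   → C = (15, -1)

C = (15, -1)
D = (3821/879, -1567/879)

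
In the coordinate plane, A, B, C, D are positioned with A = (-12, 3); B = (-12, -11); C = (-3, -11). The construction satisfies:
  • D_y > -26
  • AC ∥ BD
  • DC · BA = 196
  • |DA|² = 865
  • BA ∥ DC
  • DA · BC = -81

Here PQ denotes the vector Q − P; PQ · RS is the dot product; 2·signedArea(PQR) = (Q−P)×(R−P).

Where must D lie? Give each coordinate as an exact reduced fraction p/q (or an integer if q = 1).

1. D_x = -3  [BA ∥ DC ∩ AC ∥ BD]
2. D_y = -25  [BA ∥ DC ∩ AC ∥ BD]
   → D = (-3, -25)

D = (-3, -25)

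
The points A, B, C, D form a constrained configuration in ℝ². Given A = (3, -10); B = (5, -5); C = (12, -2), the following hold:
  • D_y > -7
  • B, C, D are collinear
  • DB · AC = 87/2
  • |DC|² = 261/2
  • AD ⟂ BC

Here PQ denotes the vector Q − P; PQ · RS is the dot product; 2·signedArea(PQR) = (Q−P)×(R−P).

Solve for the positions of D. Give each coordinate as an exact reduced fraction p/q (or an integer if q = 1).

D = (3/2, -13/2)

1. D_x = 3/2  [B, C, D are collinear ∩ AD ⟂ BC]
2. D_y = -13/2  [B, C, D are collinear ∩ AD ⟂ BC]
   → D = (3/2, -13/2)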